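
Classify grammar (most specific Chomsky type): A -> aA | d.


Right-linear: every RHS is a terminal or a terminal followed by one nonterminal
Classification: Type 3 (Regular)


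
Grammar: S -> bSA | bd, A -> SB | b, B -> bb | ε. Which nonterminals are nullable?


A nonterminal is nullable iff some alternative derives ε (directly, or every symbol in it is nullable)
Nullable: {B}


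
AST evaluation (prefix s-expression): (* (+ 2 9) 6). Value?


Evaluate inner: (+ 2 9) = 11
Evaluate root: (* 11 6) = 66
Result: 66


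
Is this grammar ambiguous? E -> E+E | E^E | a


'a+a^a' has two parse trees (no precedence encoded between + and ^)
Ambiguous


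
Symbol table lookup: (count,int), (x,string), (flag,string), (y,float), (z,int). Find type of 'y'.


Lookup 'y' → type float


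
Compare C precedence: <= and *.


'*' is multiplicative (level 10); '<=' is relational (level 7)
Higher level binds tighter
'*' has higher precedence than '<='


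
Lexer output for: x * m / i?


Scan left to right, longest-match per lexeme
Tokens: ID(x), OP(*), ID(m), OP(/), ID(i)


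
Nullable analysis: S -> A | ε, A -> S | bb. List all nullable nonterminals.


A nonterminal is nullable iff some alternative derives ε (directly, or every symbol in it is nullable)
Nullable: {A, S}


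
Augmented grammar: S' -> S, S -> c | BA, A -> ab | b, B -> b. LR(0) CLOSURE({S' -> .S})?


Start: S' -> .S
For each item with dot before a nonterminal B, add B -> .γ for every B-production
Closure: [S' -> .S, S -> .c, S -> .BA, B -> .b]


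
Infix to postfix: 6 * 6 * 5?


Left to right (same or higher precedence on left)
Postfix: 6 6 * 5 *


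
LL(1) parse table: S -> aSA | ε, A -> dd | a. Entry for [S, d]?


For [S, d]: ε is nullable and 'd' ∈ FOLLOW(S)
Entry: S -> ε


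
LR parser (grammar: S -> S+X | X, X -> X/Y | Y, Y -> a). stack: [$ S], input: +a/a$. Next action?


shift '+' to continue S -> S+X
Action: shift


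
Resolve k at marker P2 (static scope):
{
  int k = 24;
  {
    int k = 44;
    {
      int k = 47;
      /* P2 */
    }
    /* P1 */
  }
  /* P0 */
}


k declared in the same block as P2
k = 47


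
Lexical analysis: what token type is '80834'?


Pattern: digits only
Type: INTEGER_LITERAL


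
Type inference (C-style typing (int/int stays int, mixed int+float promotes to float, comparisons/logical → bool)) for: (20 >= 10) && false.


Operand types: bool && bool
Rule: logical operators take bool operands and yield bool
Result type: bool


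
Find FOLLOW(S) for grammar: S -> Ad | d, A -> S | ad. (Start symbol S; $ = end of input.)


$ ∈ FOLLOW(S). For each A -> αBβ: add FIRST(β)\{ε} to FOLLOW(B); if β nullable, add FOLLOW(A).
FOLLOW(S) = {$, d}


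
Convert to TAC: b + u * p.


Break into single-operator statements:
t1 = u * p
t2 = b + t1


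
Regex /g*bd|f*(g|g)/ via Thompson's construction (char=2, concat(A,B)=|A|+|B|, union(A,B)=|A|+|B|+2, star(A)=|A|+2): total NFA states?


Syntax tree has 6 char leaf(s), 2 union(s), 2 star(s)
chars contribute 6×2 = 12; each union adds +2; each star adds +2
Total: 12 + 4 + 4 = 20 states


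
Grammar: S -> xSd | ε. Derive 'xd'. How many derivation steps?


Derivation: S => xSd => xd
Steps: 2


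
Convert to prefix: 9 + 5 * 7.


'*' binds tighter: tree is (+ 9 (* 5 7))
Prefix: + 9 * 5 7


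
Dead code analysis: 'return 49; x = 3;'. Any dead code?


statement follows a return and is unreachable
Dead: 'x = 3'


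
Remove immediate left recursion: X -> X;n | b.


Left-recursive alternatives: X;n; non-recursive: b
Introduce X': X -> bX', X' -> ;nX' | ε


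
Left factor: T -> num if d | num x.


Common prefix: 'num'
Factored: T -> num T', T' -> if d | x


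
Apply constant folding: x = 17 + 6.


17 + 6 = 23 at compile time
Optimized: x = 23


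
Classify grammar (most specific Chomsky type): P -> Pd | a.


Left-linear: every RHS is a terminal or one nonterminal followed by a terminal
Classification: Type 3 (Regular)


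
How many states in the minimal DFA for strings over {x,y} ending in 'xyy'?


Track the longest suffix of input matching a prefix of 'xyy': 4 classes (prefixes of length 0..3)
Minimal DFA: 4 states


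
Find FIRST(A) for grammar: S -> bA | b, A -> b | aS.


Per alternative of A: FIRST(b) = {b}; FIRST(aS) = {a}
FIRST(A) = {a, b}


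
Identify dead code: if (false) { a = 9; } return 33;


condition is constant false, so the whole block is unreachable
Dead: 'if (false) { a = 9; }'


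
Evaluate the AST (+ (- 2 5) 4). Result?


Evaluate inner: (- 2 5) = -3
Evaluate root: (+ -3 4) = 1
Result: 1


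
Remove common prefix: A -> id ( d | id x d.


Common prefix: 'id'
Factored: A -> id A', A' -> ( d | x d


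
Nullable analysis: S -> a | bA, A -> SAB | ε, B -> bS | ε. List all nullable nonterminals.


A nonterminal is nullable iff some alternative derives ε (directly, or every symbol in it is nullable)
Nullable: {A, B}


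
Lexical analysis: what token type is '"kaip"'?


Pattern: double-quoted sequence
Type: STRING_LITERAL


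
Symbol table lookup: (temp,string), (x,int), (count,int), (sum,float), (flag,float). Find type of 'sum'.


Lookup 'sum' → type float


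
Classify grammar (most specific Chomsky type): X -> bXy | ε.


Single nonterminal LHS, but b^n y^n is not regular
Classification: Type 2 (Context-Free)


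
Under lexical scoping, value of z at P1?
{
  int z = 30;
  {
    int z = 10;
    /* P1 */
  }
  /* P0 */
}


z declared in the same block as P1
z = 10


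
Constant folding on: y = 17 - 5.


17 - 5 = 12 at compile time
Optimized: y = 12


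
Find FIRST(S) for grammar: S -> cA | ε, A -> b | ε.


Per alternative of S: FIRST(cA) = {c}; FIRST(ε) = {ε}
FIRST(S) = {c, ε}


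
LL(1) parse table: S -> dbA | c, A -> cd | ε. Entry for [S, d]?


For [S, d]: 'd' ∈ FIRST(dbA)
Entry: S -> dbA


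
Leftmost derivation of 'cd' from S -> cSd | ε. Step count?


Derivation: S => cSd => cd
Steps: 2


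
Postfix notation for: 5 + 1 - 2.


Left to right (same or higher precedence on left)
Postfix: 5 1 + 2 -


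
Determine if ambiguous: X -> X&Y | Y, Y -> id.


precedence layered via separate nonterminal Y: deterministic
Unambiguous


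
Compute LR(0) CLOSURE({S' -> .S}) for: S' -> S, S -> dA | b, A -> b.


Start: S' -> .S
For each item with dot before a nonterminal B, add B -> .γ for every B-production
Closure: [S' -> .S, S -> .dA, S -> .b]


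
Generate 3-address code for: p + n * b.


Break into single-operator statements:
t1 = n * b
t2 = p + t1


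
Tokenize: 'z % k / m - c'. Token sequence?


Scan left to right, longest-match per lexeme
Tokens: ID(z), OP(%), ID(k), OP(/), ID(m), OP(-), ID(c)


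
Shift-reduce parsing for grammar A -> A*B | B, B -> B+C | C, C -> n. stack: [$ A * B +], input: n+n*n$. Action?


no handle; shift 'n'
Action: shift


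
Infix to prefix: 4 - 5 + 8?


left-to-right (same/higher precedence on left): tree is (+ (- 4 5) 8)
Prefix: + - 4 5 8


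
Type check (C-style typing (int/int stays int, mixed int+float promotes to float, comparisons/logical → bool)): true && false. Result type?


Operand types: bool && bool
Rule: logical operators take bool operands and yield bool
Result type: bool


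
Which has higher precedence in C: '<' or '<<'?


'<<' is shift (level 8); '<' is relational (level 7)
Higher level binds tighter
'<<' has higher precedence than '<'


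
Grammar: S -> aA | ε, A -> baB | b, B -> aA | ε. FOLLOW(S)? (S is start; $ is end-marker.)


$ ∈ FOLLOW(S). For each A -> αBβ: add FIRST(β)\{ε} to FOLLOW(B); if β nullable, add FOLLOW(A).
FOLLOW(S) = {$}


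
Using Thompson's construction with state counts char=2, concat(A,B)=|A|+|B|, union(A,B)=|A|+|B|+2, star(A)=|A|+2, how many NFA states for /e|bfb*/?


Syntax tree has 4 char leaf(s), 1 union(s), 1 star(s)
chars contribute 4×2 = 8; each union adds +2; each star adds +2
Total: 8 + 2 + 2 = 12 states


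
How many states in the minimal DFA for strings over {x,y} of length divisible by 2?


Track length mod 2: states 0..1, accept at 0
Minimal DFA: 2 states


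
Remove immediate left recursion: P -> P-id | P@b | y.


Left-recursive alternatives: P-id, P@b; non-recursive: y
Introduce P': P -> yP', P' -> -idP' | @bP' | ε


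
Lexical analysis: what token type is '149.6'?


Pattern: digits with a decimal point
Type: FLOAT_LITERAL


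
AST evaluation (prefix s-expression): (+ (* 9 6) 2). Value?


Evaluate inner: (* 9 6) = 54
Evaluate root: (+ 54 2) = 56
Result: 56


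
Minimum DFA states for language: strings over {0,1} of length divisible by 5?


Track length mod 5: states 0..4, accept at 0
Minimal DFA: 5 states


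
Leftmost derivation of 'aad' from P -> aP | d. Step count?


Derivation: P => aP => aaP => aad
Steps: 3


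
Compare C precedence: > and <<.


'<<' is shift (level 8); '>' is relational (level 7)
Higher level binds tighter
'<<' has higher precedence than '>'


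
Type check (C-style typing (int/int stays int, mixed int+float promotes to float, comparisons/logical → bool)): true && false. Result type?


Operand types: bool && bool
Rule: logical operators take bool operands and yield bool
Result type: bool


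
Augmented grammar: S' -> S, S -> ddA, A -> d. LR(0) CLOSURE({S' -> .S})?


Start: S' -> .S
For each item with dot before a nonterminal B, add B -> .γ for every B-production
Closure: [S' -> .S, S -> .ddA]


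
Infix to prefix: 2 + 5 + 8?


left-to-right (same/higher precedence on left): tree is (+ (+ 2 5) 8)
Prefix: + + 2 5 8


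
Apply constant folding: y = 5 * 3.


5 * 3 = 15 at compile time
Optimized: y = 15


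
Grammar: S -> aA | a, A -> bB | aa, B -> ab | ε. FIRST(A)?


Per alternative of A: FIRST(bB) = {b}; FIRST(aa) = {a}
FIRST(A) = {a, b}


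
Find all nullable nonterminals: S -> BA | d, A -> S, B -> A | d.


A nonterminal is nullable iff some alternative derives ε (directly, or every symbol in it is nullable)
Nullable: {}


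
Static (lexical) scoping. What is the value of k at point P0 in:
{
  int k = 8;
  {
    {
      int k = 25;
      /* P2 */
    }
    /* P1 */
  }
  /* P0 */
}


k declared in the same block as P0
k = 8


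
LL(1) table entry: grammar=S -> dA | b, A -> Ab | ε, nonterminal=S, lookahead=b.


For [S, b]: 'b' ∈ FIRST(b)
Entry: S -> b


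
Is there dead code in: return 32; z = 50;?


statement follows a return and is unreachable
Dead: 'z = 50'


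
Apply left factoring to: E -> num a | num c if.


Common prefix: 'num'
Factored: E -> num E', E' -> a | c if


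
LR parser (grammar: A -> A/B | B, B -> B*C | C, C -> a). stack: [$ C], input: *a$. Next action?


'C' (not preceded by B*) is the handle for B -> C
Action: reduce (B -> C)


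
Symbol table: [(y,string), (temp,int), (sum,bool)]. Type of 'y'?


Lookup 'y' → type string


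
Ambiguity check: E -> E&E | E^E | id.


'id&id^id' has two parse trees (no precedence encoded between & and ^)
Ambiguous


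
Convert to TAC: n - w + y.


Break into single-operator statements:
t1 = n - w
t2 = t1 + y


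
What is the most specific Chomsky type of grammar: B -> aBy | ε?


Single nonterminal LHS, but a^n y^n is not regular
Classification: Type 2 (Context-Free)


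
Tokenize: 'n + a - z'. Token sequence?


Scan left to right, longest-match per lexeme
Tokens: ID(n), OP(+), ID(a), OP(-), ID(z)


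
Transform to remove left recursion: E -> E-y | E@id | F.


Left-recursive alternatives: E-y, E@id; non-recursive: F
Introduce E': E -> FE', E' -> -yE' | @idE' | ε


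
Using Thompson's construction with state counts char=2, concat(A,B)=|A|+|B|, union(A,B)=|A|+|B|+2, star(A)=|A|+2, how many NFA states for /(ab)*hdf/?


Syntax tree has 5 char leaf(s), 0 union(s), 1 star(s)
chars contribute 5×2 = 10; each union adds +2; each star adds +2
Total: 10 + 0 + 2 = 12 states


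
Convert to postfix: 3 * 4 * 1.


Left to right (same or higher precedence on left)
Postfix: 3 4 * 1 *


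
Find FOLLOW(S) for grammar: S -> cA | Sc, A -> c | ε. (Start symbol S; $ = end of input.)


$ ∈ FOLLOW(S). For each A -> αBβ: add FIRST(β)\{ε} to FOLLOW(B); if β nullable, add FOLLOW(A).
FOLLOW(S) = {$, c}


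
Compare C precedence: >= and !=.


'>=' is relational (level 7); '!=' is equality (level 6)
Higher level binds tighter
'>=' has higher precedence than '!='


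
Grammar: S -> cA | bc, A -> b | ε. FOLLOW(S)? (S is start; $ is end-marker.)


$ ∈ FOLLOW(S). For each A -> αBβ: add FIRST(β)\{ε} to FOLLOW(B); if β nullable, add FOLLOW(A).
FOLLOW(S) = {$}


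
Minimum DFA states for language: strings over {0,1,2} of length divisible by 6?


Track length mod 6: states 0..5, accept at 0
Minimal DFA: 6 states


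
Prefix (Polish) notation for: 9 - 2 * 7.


'*' binds tighter: tree is (- 9 (* 2 7))
Prefix: - 9 * 2 7


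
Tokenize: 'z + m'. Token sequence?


Scan left to right, longest-match per lexeme
Tokens: ID(z), OP(+), ID(m)


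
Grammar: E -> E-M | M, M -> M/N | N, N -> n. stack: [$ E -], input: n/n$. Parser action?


no handle ('E-' is not any RHS); shift 'n'
Action: shift


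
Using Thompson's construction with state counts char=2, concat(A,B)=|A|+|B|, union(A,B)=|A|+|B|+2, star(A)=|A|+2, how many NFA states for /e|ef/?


Syntax tree has 3 char leaf(s), 1 union(s), 0 star(s)
chars contribute 3×2 = 6; each union adds +2; each star adds +2
Total: 6 + 2 + 0 = 8 states


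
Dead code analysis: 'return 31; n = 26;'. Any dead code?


statement follows a return and is unreachable
Dead: 'n = 26'


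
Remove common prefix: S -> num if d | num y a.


Common prefix: 'num'
Factored: S -> num S', S' -> if d | y a


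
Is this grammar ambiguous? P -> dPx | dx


balanced d^n…x^n: each string has a unique parse
Unambiguous


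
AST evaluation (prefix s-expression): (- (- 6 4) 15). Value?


Evaluate inner: (- 6 4) = 2
Evaluate root: (- 2 15) = -13
Result: -13


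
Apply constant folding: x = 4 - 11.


4 - 11 = -7 at compile time
Optimized: x = -7


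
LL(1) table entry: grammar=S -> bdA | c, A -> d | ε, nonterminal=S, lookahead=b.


For [S, b]: 'b' ∈ FIRST(bdA)
Entry: S -> bdA


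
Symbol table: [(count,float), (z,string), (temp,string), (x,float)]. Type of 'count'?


Lookup 'count' → type float


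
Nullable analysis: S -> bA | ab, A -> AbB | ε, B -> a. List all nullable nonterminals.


A nonterminal is nullable iff some alternative derives ε (directly, or every symbol in it is nullable)
Nullable: {A}


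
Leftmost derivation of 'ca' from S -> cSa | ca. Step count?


Derivation: S => ca
Steps: 1


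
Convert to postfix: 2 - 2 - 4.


Left to right (same or higher precedence on left)
Postfix: 2 2 - 4 -


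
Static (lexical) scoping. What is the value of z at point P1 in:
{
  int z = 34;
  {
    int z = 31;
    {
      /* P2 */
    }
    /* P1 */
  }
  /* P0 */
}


z declared in the same block as P1
z = 31


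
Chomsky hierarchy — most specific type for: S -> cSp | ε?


Single nonterminal LHS, but c^n p^n is not regular
Classification: Type 2 (Context-Free)


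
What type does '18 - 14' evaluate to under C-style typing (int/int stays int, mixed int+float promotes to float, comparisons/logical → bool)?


Operand types: int - int
Rule: mixed int/float promotes to float; int/int stays int
Result type: int


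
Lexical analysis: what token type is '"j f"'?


Pattern: double-quoted sequence
Type: STRING_LITERAL


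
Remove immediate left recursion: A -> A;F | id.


Left-recursive alternatives: A;F; non-recursive: id
Introduce A': A -> idA', A' -> ;FA' | ε


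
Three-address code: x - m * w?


Break into single-operator statements:
t1 = m * w
t2 = x - t1


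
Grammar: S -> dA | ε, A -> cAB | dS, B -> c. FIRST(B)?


Per alternative of B: FIRST(c) = {c}
FIRST(B) = {c}


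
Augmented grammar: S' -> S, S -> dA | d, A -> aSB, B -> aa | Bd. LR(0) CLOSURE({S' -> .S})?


Start: S' -> .S
For each item with dot before a nonterminal B, add B -> .γ for every B-production
Closure: [S' -> .S, S -> .dA, S -> .d]


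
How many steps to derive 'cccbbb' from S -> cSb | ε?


Derivation: S => cSb => ccSbb => cccSbbb => cccbbb
Steps: 4


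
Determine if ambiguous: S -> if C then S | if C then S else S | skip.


dangling else: 'if C then if C then skip else skip' parses two ways
Ambiguous


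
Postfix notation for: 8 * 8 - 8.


Left to right (same or higher precedence on left)
Postfix: 8 8 * 8 -


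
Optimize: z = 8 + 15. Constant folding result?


8 + 15 = 23 at compile time
Optimized: z = 23


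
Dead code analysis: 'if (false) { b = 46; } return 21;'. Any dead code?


condition is constant false, so the whole block is unreachable
Dead: 'if (false) { b = 46; }'


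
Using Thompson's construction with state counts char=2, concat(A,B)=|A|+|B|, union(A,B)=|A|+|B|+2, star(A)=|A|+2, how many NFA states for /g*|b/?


Syntax tree has 2 char leaf(s), 1 union(s), 1 star(s)
chars contribute 2×2 = 4; each union adds +2; each star adds +2
Total: 4 + 2 + 2 = 8 states


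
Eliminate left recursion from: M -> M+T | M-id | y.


Left-recursive alternatives: M+T, M-id; non-recursive: y
Introduce M': M -> yM', M' -> +TM' | -idM' | ε


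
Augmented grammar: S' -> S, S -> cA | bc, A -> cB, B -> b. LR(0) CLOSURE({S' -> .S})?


Start: S' -> .S
For each item with dot before a nonterminal B, add B -> .γ for every B-production
Closure: [S' -> .S, S -> .cA, S -> .bc]


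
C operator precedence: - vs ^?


'-' is additive (level 9); '^' is bitwise XOR (level 4)
Higher level binds tighter
'-' has higher precedence than '^'


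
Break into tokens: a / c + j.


Scan left to right, longest-match per lexeme
Tokens: ID(a), OP(/), ID(c), OP(+), ID(j)


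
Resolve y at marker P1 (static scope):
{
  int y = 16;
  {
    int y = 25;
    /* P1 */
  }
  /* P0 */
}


y declared in the same block as P1
y = 25


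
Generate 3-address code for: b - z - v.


Break into single-operator statements:
t1 = b - z
t2 = t1 - v


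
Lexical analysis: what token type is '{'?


Pattern: delimiter/punctuation
Type: PUNCTUATION


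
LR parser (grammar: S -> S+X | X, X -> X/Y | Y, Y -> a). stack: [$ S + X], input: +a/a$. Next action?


handle 'S+X' on top; lookahead ∈ FOLLOW(S) = {+, $}
Action: reduce (S -> S+X)


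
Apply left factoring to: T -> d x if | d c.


Common prefix: 'd'
Factored: T -> d T', T' -> x if | c


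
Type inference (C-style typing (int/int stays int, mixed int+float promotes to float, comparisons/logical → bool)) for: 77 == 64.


Operand types: int == int
Rule: comparison yields bool
Result type: bool


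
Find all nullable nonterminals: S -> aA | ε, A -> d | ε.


A nonterminal is nullable iff some alternative derives ε (directly, or every symbol in it is nullable)
Nullable: {A, S}


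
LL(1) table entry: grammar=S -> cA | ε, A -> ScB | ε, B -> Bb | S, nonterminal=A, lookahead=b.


For [A, b]: ε is nullable and 'b' ∈ FOLLOW(A)
Entry: A -> ε


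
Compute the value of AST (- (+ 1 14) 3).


Evaluate inner: (+ 1 14) = 15
Evaluate root: (- 15 3) = 12
Result: 12


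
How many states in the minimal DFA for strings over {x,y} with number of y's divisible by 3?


Track (count of y) mod 3: states 0..2, accept at 0
Minimal DFA: 3 states


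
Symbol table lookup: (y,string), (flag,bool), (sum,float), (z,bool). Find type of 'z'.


Lookup 'z' → type bool


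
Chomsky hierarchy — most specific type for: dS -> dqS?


LHS has context (more than one symbol) and |LHS| ≤ |RHS|
Classification: Type 1 (Context-Sensitive)


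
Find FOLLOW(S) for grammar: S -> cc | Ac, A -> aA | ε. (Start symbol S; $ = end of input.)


$ ∈ FOLLOW(S). For each A -> αBβ: add FIRST(β)\{ε} to FOLLOW(B); if β nullable, add FOLLOW(A).
FOLLOW(S) = {$}


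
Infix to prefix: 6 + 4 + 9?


left-to-right (same/higher precedence on left): tree is (+ (+ 6 4) 9)
Prefix: + + 6 4 9


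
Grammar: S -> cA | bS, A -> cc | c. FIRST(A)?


Per alternative of A: FIRST(cc) = {c}; FIRST(c) = {c}
FIRST(A) = {c}


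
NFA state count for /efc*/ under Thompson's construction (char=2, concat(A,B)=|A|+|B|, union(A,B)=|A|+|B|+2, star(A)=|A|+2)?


Syntax tree has 3 char leaf(s), 0 union(s), 1 star(s)
chars contribute 3×2 = 6; each union adds +2; each star adds +2
Total: 6 + 0 + 2 = 8 states


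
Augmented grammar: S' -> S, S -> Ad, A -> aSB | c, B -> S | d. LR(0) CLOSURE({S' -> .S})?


Start: S' -> .S
For each item with dot before a nonterminal B, add B -> .γ for every B-production
Closure: [S' -> .S, S -> .Ad, A -> .aSB, A -> .c]


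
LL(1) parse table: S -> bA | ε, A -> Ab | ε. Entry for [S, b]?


For [S, b]: 'b' ∈ FIRST(bA)
Entry: S -> bA


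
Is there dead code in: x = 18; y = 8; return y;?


x is assigned but never read
Dead: 'x = 18'


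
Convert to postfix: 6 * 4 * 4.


Left to right (same or higher precedence on left)
Postfix: 6 4 * 4 *


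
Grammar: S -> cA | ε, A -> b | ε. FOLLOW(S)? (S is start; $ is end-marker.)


$ ∈ FOLLOW(S). For each A -> αBβ: add FIRST(β)\{ε} to FOLLOW(B); if β nullable, add FOLLOW(A).
FOLLOW(S) = {$}


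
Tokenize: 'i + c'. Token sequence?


Scan left to right, longest-match per lexeme
Tokens: ID(i), OP(+), ID(c)


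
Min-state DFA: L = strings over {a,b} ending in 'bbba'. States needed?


Track the longest suffix of input matching a prefix of 'bbba': 5 classes (prefixes of length 0..4)
Minimal DFA: 5 states


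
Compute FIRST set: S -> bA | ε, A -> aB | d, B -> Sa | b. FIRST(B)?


Per alternative of B: FIRST(Sa) = {a, b}; FIRST(b) = {b}
FIRST(B) = {a, b}


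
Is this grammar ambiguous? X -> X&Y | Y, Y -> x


precedence layered via separate nonterminal Y: deterministic
Unambiguous


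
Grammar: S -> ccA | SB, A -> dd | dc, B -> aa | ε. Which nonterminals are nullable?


A nonterminal is nullable iff some alternative derives ε (directly, or every symbol in it is nullable)
Nullable: {B}


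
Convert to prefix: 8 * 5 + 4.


left-to-right (same/higher precedence on left): tree is (+ (* 8 5) 4)
Prefix: + * 8 5 4


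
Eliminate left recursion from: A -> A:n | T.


Left-recursive alternatives: A:n; non-recursive: T
Introduce A': A -> TA', A' -> :nA' | ε


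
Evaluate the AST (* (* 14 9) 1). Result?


Evaluate inner: (* 14 9) = 126
Evaluate root: (* 126 1) = 126
Result: 126


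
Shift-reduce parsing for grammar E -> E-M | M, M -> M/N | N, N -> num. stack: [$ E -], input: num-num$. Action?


no handle ('E-' is not any RHS); shift 'num'
Action: shift


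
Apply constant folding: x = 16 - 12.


16 - 12 = 4 at compile time
Optimized: x = 4


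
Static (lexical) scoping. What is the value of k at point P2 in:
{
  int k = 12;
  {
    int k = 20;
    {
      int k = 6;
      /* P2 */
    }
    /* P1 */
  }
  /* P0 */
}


k declared in the same block as P2
k = 6


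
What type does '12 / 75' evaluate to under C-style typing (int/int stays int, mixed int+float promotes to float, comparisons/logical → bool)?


Operand types: int / int
Rule: mixed int/float promotes to float; int/int stays int
Result type: int


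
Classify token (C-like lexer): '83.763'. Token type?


Pattern: digits with a decimal point
Type: FLOAT_LITERAL


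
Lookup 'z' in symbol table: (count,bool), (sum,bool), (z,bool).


Lookup 'z' → type bool


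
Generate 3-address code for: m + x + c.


Break into single-operator statements:
t1 = m + x
t2 = t1 + c


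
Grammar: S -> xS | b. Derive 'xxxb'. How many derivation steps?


Derivation: S => xS => xxS => xxxS => xxxb
Steps: 4


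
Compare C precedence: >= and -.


'-' is additive (level 9); '>=' is relational (level 7)
Higher level binds tighter
'-' has higher precedence than '>='


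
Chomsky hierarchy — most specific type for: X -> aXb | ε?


Single nonterminal LHS, but a^n b^n is not regular
Classification: Type 2 (Context-Free)


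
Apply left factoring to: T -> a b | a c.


Common prefix: 'a'
Factored: T -> a T', T' -> b | c


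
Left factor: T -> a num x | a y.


Common prefix: 'a'
Factored: T -> a T', T' -> num x | y


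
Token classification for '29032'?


Pattern: digits only
Type: INTEGER_LITERAL


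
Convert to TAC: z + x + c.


Break into single-operator statements:
t1 = z + x
t2 = t1 + c


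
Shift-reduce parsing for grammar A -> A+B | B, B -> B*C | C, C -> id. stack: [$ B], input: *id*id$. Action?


shift '*' to continue B -> B*C
Action: shift


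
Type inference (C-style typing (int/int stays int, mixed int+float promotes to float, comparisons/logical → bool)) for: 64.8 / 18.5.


Operand types: float / float
Rule: mixed int/float promotes to float; int/int stays int
Result type: float


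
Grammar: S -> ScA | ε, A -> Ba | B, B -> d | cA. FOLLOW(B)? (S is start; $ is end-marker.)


$ ∈ FOLLOW(S). For each A -> αBβ: add FIRST(β)\{ε} to FOLLOW(B); if β nullable, add FOLLOW(A).
FOLLOW(B) = {$, a, c}


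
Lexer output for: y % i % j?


Scan left to right, longest-match per lexeme
Tokens: ID(y), OP(%), ID(i), OP(%), ID(j)


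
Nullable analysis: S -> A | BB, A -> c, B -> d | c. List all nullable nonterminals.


A nonterminal is nullable iff some alternative derives ε (directly, or every symbol in it is nullable)
Nullable: {}


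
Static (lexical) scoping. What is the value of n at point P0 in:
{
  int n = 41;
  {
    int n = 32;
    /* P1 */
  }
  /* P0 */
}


n declared in the same block as P0
n = 41


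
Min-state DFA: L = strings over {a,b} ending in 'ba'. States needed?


Track the longest suffix of input matching a prefix of 'ba': 3 classes (prefixes of length 0..2)
Minimal DFA: 3 states


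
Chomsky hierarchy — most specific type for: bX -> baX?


LHS has context (more than one symbol) and |LHS| ≤ |RHS|
Classification: Type 1 (Context-Sensitive)


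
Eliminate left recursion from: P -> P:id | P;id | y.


Left-recursive alternatives: P:id, P;id; non-recursive: y
Introduce P': P -> yP', P' -> :idP' | ;idP' | ε


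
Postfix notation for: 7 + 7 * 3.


* has higher precedence, evaluate 7*3 first
Postfix: 7 7 3 * +


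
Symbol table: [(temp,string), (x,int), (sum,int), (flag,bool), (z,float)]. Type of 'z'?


Lookup 'z' → type float


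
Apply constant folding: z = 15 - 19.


15 - 19 = -4 at compile time
Optimized: z = -4


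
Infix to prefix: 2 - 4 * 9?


'*' binds tighter: tree is (- 2 (* 4 9))
Prefix: - 2 * 4 9


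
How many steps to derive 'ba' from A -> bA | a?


Derivation: A => bA => ba
Steps: 2


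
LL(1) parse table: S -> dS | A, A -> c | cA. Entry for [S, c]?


For [S, c]: 'c' ∈ FIRST(A)
Entry: S -> A


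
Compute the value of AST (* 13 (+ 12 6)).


Evaluate inner: (+ 12 6) = 18
Evaluate root: (* 13 18) = 234
Result: 234


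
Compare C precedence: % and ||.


'%' is multiplicative (level 10); '||' is logical OR (level 1)
Higher level binds tighter
'%' has higher precedence than '||'


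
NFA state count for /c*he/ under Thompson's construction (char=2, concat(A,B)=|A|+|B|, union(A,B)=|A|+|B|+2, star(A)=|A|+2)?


Syntax tree has 3 char leaf(s), 0 union(s), 1 star(s)
chars contribute 3×2 = 6; each union adds +2; each star adds +2
Total: 6 + 0 + 2 = 8 states


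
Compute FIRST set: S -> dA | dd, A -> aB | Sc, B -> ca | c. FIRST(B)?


Per alternative of B: FIRST(ca) = {c}; FIRST(c) = {c}
FIRST(B) = {c}


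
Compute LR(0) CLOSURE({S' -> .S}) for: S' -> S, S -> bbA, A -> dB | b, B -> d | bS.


Start: S' -> .S
For each item with dot before a nonterminal B, add B -> .γ for every B-production
Closure: [S' -> .S, S -> .bbA]


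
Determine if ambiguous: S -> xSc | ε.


balanced x^n…c^n: each string has a unique parse
Unambiguous


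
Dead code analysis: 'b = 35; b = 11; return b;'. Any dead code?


first assignment to b is overwritten before any read
Dead: 'b = 35'


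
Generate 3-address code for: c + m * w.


Break into single-operator statements:
t1 = m * w
t2 = c + t1


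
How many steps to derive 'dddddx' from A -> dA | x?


Derivation: A => dA => ddA => dddA => ddddA => dddddA => dddddx
Steps: 6


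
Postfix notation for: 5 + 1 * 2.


* has higher precedence, evaluate 1*2 first
Postfix: 5 1 2 * +


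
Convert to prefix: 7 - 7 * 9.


'*' binds tighter: tree is (- 7 (* 7 9))
Prefix: - 7 * 7 9


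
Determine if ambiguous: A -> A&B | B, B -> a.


precedence layered via separate nonterminal B: deterministic
Unambiguous


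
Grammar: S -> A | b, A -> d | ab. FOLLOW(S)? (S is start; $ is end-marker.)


$ ∈ FOLLOW(S). For each A -> αBβ: add FIRST(β)\{ε} to FOLLOW(B); if β nullable, add FOLLOW(A).
FOLLOW(S) = {$}


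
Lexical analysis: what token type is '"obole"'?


Pattern: double-quoted sequence
Type: STRING_LITERAL


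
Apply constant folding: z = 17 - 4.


17 - 4 = 13 at compile time
Optimized: z = 13


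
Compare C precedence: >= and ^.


'>=' is relational (level 7); '^' is bitwise XOR (level 4)
Higher level binds tighter
'>=' has higher precedence than '^'


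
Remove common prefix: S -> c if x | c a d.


Common prefix: 'c'
Factored: S -> c S', S' -> if x | a d


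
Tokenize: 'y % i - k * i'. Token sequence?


Scan left to right, longest-match per lexeme
Tokens: ID(y), OP(%), ID(i), OP(-), ID(k), OP(*), ID(i)


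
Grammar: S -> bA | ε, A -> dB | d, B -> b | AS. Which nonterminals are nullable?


A nonterminal is nullable iff some alternative derives ε (directly, or every symbol in it is nullable)
Nullable: {S}


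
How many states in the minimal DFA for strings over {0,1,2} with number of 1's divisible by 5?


Track (count of 1) mod 5: states 0..4, accept at 0
Minimal DFA: 5 states


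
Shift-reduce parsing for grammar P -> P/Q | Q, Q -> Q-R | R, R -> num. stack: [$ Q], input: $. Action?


lookahead ∉ {-} so Q won't extend; reduce P -> Q
Action: reduce (P -> Q)


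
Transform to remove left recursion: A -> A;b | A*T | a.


Left-recursive alternatives: A;b, A*T; non-recursive: a
Introduce A': A -> aA', A' -> ;bA' | *TA' | ε


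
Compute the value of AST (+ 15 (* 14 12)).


Evaluate inner: (* 14 12) = 168
Evaluate root: (+ 15 168) = 183
Result: 183


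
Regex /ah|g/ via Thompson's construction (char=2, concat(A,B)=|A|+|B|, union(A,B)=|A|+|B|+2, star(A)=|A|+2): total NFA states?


Syntax tree has 3 char leaf(s), 1 union(s), 0 star(s)
chars contribute 3×2 = 6; each union adds +2; each star adds +2
Total: 6 + 2 + 0 = 8 states


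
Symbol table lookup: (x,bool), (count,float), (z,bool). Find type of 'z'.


Lookup 'z' → type bool


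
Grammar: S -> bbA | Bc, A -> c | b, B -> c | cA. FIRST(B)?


Per alternative of B: FIRST(c) = {c}; FIRST(cA) = {c}
FIRST(B) = {c}


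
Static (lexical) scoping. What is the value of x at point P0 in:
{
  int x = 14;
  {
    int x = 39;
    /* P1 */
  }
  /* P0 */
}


x declared in the same block as P0
x = 14


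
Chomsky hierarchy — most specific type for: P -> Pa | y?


Left-linear: every RHS is a terminal or one nonterminal followed by a terminal
Classification: Type 3 (Regular)


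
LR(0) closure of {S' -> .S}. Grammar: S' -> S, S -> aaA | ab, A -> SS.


Start: S' -> .S
For each item with dot before a nonterminal B, add B -> .γ for every B-production
Closure: [S' -> .S, S -> .aaA, S -> .ab]


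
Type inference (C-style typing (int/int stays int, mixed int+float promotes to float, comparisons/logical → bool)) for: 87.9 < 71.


Operand types: float < int
Rule: comparison yields bool
Result type: bool


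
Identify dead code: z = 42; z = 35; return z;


first assignment to z is overwritten before any read
Dead: 'z = 42'


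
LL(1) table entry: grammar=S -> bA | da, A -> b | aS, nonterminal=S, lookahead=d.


For [S, d]: 'd' ∈ FIRST(da)
Entry: S -> da


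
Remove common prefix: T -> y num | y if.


Common prefix: 'y'
Factored: T -> y T', T' -> num | if


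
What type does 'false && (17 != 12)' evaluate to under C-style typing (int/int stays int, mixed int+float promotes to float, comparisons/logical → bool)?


Operand types: bool && bool
Rule: logical operators take bool operands and yield bool
Result type: bool


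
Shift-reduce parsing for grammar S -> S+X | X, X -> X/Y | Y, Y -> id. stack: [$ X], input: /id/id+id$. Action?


shift '/' to continue X -> X/Y
Action: shift


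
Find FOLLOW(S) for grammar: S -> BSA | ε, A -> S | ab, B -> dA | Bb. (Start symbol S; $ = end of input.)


$ ∈ FOLLOW(S). For each A -> αBβ: add FIRST(β)\{ε} to FOLLOW(B); if β nullable, add FOLLOW(A).
FOLLOW(S) = {$, a, b, d}


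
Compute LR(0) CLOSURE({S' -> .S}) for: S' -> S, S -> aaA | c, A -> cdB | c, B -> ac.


Start: S' -> .S
For each item with dot before a nonterminal B, add B -> .γ for every B-production
Closure: [S' -> .S, S -> .aaA, S -> .c]


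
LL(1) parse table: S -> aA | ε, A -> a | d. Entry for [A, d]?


For [A, d]: 'd' ∈ FIRST(d)
Entry: A -> d


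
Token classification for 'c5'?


Pattern: letter/underscore followed by alphanumerics, not a keyword
Type: IDENTIFIER


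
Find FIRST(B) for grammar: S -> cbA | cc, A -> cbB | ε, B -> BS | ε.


Per alternative of B: FIRST(BS) = {c}; FIRST(ε) = {ε}
FIRST(B) = {c, ε}


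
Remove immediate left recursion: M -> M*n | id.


Left-recursive alternatives: M*n; non-recursive: id
Introduce M': M -> idM', M' -> *nM' | ε


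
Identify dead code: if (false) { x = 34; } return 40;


condition is constant false, so the whole block is unreachable
Dead: 'if (false) { x = 34; }'


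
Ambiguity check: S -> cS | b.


right-linear, alternatives start with distinct terminals 'c' vs 'b': unique leftmost derivation
Unambiguous


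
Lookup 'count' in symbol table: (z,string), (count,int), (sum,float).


Lookup 'count' → type int


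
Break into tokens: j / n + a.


Scan left to right, longest-match per lexeme
Tokens: ID(j), OP(/), ID(n), OP(+), ID(a)


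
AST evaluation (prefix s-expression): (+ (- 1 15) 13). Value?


Evaluate inner: (- 1 15) = -14
Evaluate root: (+ -14 13) = -1
Result: -1


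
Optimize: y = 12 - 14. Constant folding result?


12 - 14 = -2 at compile time
Optimized: y = -2


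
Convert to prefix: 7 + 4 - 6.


left-to-right (same/higher precedence on left): tree is (- (+ 7 4) 6)
Prefix: - + 7 4 6


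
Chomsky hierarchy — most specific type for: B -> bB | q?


Right-linear: every RHS is a terminal or a terminal followed by one nonterminal
Classification: Type 3 (Regular)


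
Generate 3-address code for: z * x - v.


Break into single-operator statements:
t1 = z * x
t2 = t1 - v


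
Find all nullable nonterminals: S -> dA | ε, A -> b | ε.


A nonterminal is nullable iff some alternative derives ε (directly, or every symbol in it is nullable)
Nullable: {A, S}


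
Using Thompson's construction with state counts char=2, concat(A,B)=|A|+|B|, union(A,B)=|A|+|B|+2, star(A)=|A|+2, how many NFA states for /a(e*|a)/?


Syntax tree has 3 char leaf(s), 1 union(s), 1 star(s)
chars contribute 3×2 = 6; each union adds +2; each star adds +2
Total: 6 + 2 + 2 = 10 states


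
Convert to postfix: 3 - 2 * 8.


* has higher precedence, evaluate 2*8 first
Postfix: 3 2 8 * -


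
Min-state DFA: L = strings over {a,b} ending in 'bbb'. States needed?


Track the longest suffix of input matching a prefix of 'bbb': 4 classes (prefixes of length 0..3)
Minimal DFA: 4 states


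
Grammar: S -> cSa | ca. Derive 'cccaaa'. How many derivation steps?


Derivation: S => cSa => ccSaa => cccaaa
Steps: 3


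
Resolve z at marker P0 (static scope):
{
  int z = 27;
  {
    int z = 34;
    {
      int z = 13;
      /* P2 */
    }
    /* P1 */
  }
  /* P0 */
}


z declared in the same block as P0
z = 27


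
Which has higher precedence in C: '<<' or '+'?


'+' is additive (level 9); '<<' is shift (level 8)
Higher level binds tighter
'+' has higher precedence than '<<'


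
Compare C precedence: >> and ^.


'>>' is shift (level 8); '^' is bitwise XOR (level 4)
Higher level binds tighter
'>>' has higher precedence than '^'


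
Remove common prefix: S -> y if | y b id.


Common prefix: 'y'
Factored: S -> y S', S' -> if | b id


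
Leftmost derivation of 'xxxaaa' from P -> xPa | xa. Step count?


Derivation: P => xPa => xxPaa => xxxaaa
Steps: 3


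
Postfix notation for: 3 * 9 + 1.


Left to right (same or higher precedence on left)
Postfix: 3 9 * 1 +


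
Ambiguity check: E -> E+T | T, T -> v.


precedence layered via separate nonterminal T: deterministic
Unambiguous


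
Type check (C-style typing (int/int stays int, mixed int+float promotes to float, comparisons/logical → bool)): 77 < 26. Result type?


Operand types: int < int
Rule: comparison yields bool
Result type: bool


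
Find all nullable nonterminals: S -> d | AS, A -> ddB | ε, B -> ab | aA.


A nonterminal is nullable iff some alternative derives ε (directly, or every symbol in it is nullable)
Nullable: {A}


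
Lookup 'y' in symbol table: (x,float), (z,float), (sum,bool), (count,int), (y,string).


Lookup 'y' → type string


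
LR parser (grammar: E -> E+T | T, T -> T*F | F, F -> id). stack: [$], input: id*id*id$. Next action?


no handle on stack; shift 'id'
Action: shift


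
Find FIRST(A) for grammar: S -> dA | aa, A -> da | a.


Per alternative of A: FIRST(da) = {d}; FIRST(a) = {a}
FIRST(A) = {a, d}


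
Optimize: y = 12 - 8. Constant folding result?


12 - 8 = 4 at compile time
Optimized: y = 4


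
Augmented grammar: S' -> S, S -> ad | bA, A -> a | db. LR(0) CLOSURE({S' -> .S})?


Start: S' -> .S
For each item with dot before a nonterminal B, add B -> .γ for every B-production
Closure: [S' -> .S, S -> .ad, S -> .bA]


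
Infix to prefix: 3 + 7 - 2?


left-to-right (same/higher precedence on left): tree is (- (+ 3 7) 2)
Prefix: - + 3 7 2


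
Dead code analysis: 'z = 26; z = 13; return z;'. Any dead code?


first assignment to z is overwritten before any read
Dead: 'z = 26'


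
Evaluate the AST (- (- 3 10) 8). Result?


Evaluate inner: (- 3 10) = -7
Evaluate root: (- -7 8) = -15
Result: -15


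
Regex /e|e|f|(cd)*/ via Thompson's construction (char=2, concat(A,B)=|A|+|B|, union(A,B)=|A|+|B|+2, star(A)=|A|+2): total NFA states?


Syntax tree has 5 char leaf(s), 3 union(s), 1 star(s)
chars contribute 5×2 = 10; each union adds +2; each star adds +2
Total: 10 + 6 + 2 = 18 states


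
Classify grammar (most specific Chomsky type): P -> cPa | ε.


Single nonterminal LHS, but c^n a^n is not regular
Classification: Type 2 (Context-Free)


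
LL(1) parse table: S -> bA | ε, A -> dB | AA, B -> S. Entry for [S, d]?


For [S, d]: ε is nullable and 'd' ∈ FOLLOW(S)
Entry: S -> ε


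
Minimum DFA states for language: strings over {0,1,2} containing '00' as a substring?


KMP-style automaton: 2 progress states + 1 absorbing accept = 3
Minimal DFA: 3 states
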